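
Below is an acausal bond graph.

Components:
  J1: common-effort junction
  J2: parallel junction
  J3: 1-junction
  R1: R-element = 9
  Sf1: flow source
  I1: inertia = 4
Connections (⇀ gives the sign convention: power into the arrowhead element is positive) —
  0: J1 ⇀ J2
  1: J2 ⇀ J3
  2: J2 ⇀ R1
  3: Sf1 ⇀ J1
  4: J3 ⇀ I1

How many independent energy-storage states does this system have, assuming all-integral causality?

b3 |Sf1  (source Sf1 imposes f)
b0 |J1  (only one effort-in slot at J1)
b4 |I1  (I1 integral (f out))
b1 |J3  (J3: bond 4 brought flow, rest push out)
b2 |J2  (closing 0-jn rule on J2)

1  (I1 all integral)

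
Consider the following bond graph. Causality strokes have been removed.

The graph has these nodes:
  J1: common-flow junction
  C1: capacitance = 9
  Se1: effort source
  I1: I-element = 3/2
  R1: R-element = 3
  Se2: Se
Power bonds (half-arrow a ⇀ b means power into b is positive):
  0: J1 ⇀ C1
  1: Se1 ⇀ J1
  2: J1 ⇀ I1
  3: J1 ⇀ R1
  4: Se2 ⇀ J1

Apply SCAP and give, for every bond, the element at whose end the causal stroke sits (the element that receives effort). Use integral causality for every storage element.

b0 stroke→J1
b1 stroke→J1
b2 stroke→I1
b3 stroke→J1
b4 stroke→J1

β1 |J1  (Se1: effort source, stroke at far end)
β4 |J1  (Se2 fixes effort; stroke away)
β0 |J1  (C1 integral (e out))
β2 |I1  (I1 outputs flow p/I1)
β3 |J1  (J1 flow already set via bond 2)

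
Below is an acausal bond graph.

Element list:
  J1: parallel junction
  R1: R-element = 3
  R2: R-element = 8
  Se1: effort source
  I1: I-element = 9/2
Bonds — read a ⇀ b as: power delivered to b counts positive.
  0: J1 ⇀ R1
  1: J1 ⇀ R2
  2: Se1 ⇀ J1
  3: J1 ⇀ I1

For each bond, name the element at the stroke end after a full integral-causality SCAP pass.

β2 |J1  (Se1: effort source, stroke at far end)
β0 |R1  (J1 effort already set via bond 2)
β1 |R2  (J1 effort already set via bond 2)
β3 |I1  (J1 effort already set via bond 2)

b0 stroke at R1
b1 stroke at R2
b2 stroke at J1
b3 stroke at I1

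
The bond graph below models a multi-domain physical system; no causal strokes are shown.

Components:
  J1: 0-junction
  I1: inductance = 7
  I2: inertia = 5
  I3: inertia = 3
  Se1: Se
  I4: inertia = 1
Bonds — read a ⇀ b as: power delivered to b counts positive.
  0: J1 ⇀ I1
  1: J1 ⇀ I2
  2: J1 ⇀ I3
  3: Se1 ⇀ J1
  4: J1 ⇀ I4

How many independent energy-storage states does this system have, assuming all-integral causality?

b3 |J1  (source Se1 imposes e)
b0 |I1  (common-e at J1 fixed by 3)
b1 |I2  (common-e at J1 fixed by 3)
b2 |I3  (J1 effort already set via bond 3)
b4 |I4  (J1 effort already set via bond 3)

4  (I1, I2, I3, I4 all integral)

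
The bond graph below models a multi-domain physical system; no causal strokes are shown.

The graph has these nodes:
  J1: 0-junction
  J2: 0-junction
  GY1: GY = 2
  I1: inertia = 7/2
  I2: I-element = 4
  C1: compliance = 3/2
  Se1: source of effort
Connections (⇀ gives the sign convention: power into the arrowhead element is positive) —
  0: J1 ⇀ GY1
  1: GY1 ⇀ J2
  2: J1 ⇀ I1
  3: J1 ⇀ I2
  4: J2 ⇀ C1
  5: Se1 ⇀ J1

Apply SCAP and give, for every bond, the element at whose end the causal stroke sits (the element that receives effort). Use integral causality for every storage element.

bond 0 stroke→GY1
bond 1 stroke→GY1
bond 2 stroke→I1
bond 3 stroke→I2
bond 4 stroke→J2
bond 5 stroke→J1

b5 |J1  (Se1: effort source, stroke at far end)
b0 |GY1  (0-jn J1 has e-setter on 5)
b2 |I1  (0-jn J1 has e-setter on 5)
b3 |I2  (common-e at J1 fixed by 5)
b1 |GY1  (through GY1, causality inverts; strokes same side of GY1)
b4 |J2  (only one effort-in slot at J2)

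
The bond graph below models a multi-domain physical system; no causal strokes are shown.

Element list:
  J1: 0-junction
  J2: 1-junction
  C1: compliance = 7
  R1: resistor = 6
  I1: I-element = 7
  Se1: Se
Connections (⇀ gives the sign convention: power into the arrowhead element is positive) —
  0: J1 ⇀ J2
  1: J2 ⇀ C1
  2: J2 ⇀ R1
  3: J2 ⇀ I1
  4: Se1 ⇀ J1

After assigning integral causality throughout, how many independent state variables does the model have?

2  (C1, I1 all integral)

b4 →J1  (Se1 fixes effort; stroke away)
b0 →J2  (J1: bond 4 brought effort, rest push out)
b1 →J2  (C1 integral (e out))
b3 →I1  (prefer integral on I1)
b2 →J2  (J2 flow already set via bond 3)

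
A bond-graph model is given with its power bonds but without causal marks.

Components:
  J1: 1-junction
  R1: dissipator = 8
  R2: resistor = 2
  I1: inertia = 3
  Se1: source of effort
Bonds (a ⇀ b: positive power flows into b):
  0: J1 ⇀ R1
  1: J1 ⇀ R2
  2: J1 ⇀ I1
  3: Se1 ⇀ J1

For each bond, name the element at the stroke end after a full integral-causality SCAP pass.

β3 stroke at J1  (source Se1 imposes e)
β2 stroke at I1  (I1 integral (f out))
β0 stroke at J1  (1-jn J1 has f-setter on 2)
β1 stroke at J1  (J1: bond 2 brought flow, rest push out)

bond 0 stroke at J1
bond 1 stroke at J1
bond 2 stroke at I1
bond 3 stroke at J1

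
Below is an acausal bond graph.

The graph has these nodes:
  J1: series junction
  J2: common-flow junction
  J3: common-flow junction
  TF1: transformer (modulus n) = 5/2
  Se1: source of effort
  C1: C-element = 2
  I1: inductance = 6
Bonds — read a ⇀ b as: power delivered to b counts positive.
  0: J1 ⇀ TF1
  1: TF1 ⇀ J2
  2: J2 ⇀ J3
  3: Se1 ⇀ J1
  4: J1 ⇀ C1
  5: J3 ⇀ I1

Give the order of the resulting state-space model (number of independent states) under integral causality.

bond 3 stroke→J1  (Se1 fixes effort; stroke away)
bond 4 stroke→J1  (C1 outputs effort q/C1)
bond 0 stroke→TF1  (J1: last free bond brings flow in)
bond 1 stroke→J2  (through TF1, causality passes straight; one stroke at TF1)
bond 2 stroke→J3  (J2: last free bond brings flow in)
bond 5 stroke→I1  (only one flow-in slot at J3)

2  (C1, I1 all integral)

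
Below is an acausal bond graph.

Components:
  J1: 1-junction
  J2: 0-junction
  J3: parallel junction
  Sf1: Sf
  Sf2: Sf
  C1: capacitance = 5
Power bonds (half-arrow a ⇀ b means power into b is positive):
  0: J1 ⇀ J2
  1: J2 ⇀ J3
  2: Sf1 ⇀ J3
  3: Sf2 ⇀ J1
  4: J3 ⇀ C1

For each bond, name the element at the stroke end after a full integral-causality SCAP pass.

β2 stroke at Sf1  (source Sf1 imposes f)
β3 stroke at Sf2  (Sf2 (Sf) sets flow on bond)
β0 stroke at J1  (1-jn J1 has f-setter on 3)
β1 stroke at J2  (J2 needs exactly one e-in)
β4 stroke at J3  (J3: last free bond brings effort in)

#0 stroke→J1
#1 stroke→J2
#2 stroke→Sf1
#3 stroke→Sf2
#4 stroke→J3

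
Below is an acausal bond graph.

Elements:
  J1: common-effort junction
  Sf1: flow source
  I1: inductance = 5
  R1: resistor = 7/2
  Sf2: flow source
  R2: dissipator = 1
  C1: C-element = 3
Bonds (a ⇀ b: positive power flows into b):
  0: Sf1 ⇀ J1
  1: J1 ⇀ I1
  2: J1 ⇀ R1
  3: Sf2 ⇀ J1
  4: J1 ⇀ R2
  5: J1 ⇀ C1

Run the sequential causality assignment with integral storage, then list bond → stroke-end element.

bond 0 stroke→Sf1
bond 1 stroke→I1
bond 2 stroke→R1
bond 3 stroke→Sf2
bond 4 stroke→R2
bond 5 stroke→J1

b0 stroke at Sf1  (Sf1 fixes flow; stroke at Sf1)
b3 stroke at Sf2  (Sf2: flow source, stroke at near end)
b1 stroke at I1  (prefer integral on I1)
b5 stroke at J1  (C1 integral (e out))
b2 stroke at R1  (common-e at J1 fixed by 5)
b4 stroke at R2  (common-e at J1 fixed by 5)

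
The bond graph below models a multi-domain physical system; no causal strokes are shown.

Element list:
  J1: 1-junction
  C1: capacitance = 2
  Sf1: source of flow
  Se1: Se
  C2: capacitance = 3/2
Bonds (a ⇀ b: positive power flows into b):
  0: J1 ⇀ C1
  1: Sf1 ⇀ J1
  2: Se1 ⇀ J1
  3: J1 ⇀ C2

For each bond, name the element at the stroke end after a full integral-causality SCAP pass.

b1 stroke→Sf1  (source Sf1 imposes f)
b2 stroke→J1  (Se1 fixes effort; stroke away)
b0 stroke→J1  (J1: bond 1 brought flow, rest push out)
b3 stroke→J1  (J1: bond 1 brought flow, rest push out)

#0 |J1
#1 |Sf1
#2 |J1
#3 |J1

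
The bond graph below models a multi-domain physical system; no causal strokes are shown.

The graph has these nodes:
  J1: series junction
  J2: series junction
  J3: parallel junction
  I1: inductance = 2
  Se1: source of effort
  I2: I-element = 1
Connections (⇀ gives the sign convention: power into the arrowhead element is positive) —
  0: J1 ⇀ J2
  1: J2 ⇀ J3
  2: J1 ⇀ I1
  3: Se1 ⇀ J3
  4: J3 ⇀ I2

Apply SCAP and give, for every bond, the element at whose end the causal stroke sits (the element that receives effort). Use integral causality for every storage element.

bond 3 |J3  (Se1: effort source, stroke at far end)
bond 1 |J2  (J3: bond 3 brought effort, rest push out)
bond 4 |I2  (J3 effort already set via bond 3)
bond 0 |J1  (J2: last free bond brings flow in)
bond 2 |I1  (only one flow-in slot at J1)

#0 stroke at J1
#1 stroke at J2
#2 stroke at I1
#3 stroke at J3
#4 stroke at I2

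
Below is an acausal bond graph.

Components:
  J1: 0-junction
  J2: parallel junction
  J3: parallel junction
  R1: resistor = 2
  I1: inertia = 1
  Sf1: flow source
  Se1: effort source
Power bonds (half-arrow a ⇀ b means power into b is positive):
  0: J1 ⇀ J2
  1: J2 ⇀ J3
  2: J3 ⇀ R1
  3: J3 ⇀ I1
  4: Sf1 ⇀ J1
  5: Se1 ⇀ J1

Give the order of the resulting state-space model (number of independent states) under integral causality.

β4 stroke→Sf1  (source Sf1 imposes f)
β5 stroke→J1  (Se1: effort source, stroke at far end)
β0 stroke→J2  (common-e at J1 fixed by 5)
β1 stroke→J3  (common-e at J2 fixed by 0)
β2 stroke→R1  (J3: bond 1 brought effort, rest push out)
β3 stroke→I1  (0-jn J3 has e-setter on 1)

1  (I1 all integral)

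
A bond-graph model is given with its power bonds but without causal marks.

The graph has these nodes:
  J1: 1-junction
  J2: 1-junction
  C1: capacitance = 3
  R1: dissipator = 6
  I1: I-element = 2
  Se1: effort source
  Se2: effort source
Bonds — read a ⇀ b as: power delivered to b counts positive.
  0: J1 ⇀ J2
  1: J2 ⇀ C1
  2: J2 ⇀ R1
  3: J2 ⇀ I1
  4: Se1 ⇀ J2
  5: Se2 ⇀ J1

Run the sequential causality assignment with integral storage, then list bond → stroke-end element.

#0 |J2
#1 |J2
#2 |J2
#3 |I1
#4 |J2
#5 |J1

bond 4 →J2  (Se1: effort source, stroke at far end)
bond 5 →J1  (Se2 (Se) sets effort on bond)
bond 0 →J2  (only one flow-in slot at J1)
bond 1 →J2  (C1: C, integral causality)
bond 3 →I1  (I1 integral (f out))
bond 2 →J2  (J2: bond 3 brought flow, rest push out)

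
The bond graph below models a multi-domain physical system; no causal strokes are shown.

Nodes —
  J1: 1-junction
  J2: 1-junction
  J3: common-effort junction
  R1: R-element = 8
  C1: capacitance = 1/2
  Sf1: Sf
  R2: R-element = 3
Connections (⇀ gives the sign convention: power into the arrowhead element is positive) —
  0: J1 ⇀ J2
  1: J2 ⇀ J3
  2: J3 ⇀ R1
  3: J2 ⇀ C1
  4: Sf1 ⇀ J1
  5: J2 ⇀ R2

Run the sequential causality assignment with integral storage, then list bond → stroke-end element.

#0 stroke→J1
#1 stroke→J2
#2 stroke→J3
#3 stroke→J2
#4 stroke→Sf1
#5 stroke→J2

β4 stroke at Sf1  (Sf1 (Sf) sets flow on bond)
β0 stroke at J1  (J1 flow already set via bond 4)
β1 stroke at J2  (J2: bond 0 brought flow, rest push out)
β3 stroke at J2  (common-f at J2 fixed by 0)
β5 stroke at J2  (J2: bond 0 brought flow, rest push out)
β2 stroke at J3  (only one effort-in slot at J3)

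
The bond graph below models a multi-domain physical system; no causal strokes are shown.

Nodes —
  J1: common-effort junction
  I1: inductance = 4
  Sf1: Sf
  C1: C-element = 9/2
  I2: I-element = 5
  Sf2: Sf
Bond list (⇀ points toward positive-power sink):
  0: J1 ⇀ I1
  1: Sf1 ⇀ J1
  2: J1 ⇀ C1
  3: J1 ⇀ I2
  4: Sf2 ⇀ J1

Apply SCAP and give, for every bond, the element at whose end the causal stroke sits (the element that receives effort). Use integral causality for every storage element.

b0 stroke at I1
b1 stroke at Sf1
b2 stroke at J1
b3 stroke at I2
b4 stroke at Sf2

#1 stroke→Sf1  (Sf1: flow source, stroke at near end)
#4 stroke→Sf2  (Sf2 fixes flow; stroke at Sf2)
#0 stroke→I1  (prefer integral on I1)
#2 stroke→J1  (prefer integral on C1)
#3 stroke→I2  (0-jn J1 has e-setter on 2)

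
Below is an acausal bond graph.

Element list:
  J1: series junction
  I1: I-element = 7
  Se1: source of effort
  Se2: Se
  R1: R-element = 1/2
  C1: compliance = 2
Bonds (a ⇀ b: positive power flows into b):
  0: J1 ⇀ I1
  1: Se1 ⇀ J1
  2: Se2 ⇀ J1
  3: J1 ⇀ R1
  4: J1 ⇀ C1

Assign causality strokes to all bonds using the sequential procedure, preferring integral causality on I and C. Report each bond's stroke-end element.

bond 0 →I1
bond 1 →J1
bond 2 →J1
bond 3 →J1
bond 4 →J1

#1 |J1  (Se1 fixes effort; stroke away)
#2 |J1  (source Se2 imposes e)
#0 |I1  (I1: I, integral causality)
#3 |J1  (common-f at J1 fixed by 0)
#4 |J1  (J1: bond 0 brought flow, rest push out)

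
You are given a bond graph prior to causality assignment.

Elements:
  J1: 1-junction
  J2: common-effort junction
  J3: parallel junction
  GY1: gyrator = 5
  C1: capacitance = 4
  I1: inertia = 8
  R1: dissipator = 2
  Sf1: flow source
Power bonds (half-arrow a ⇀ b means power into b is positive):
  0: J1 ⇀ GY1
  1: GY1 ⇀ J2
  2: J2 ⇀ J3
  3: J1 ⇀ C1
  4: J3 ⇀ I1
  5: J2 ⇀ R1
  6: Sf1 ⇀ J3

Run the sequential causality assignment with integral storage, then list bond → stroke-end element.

bond 6 |Sf1  (source Sf1 imposes f)
bond 3 |J1  (C1 integral (e out))
bond 0 |GY1  (J1 needs exactly one f-in)
bond 1 |GY1  (GY GY1: same side as bond 0)
bond 4 |I1  (I1 outputs flow p/I1)
bond 2 |J3  (J3 needs exactly one e-in)
bond 5 |J2  (J2 needs exactly one e-in)

bond 0 →GY1
bond 1 →GY1
bond 2 →J3
bond 3 →J1
bond 4 →I1
bond 5 →J2
bond 6 →Sf1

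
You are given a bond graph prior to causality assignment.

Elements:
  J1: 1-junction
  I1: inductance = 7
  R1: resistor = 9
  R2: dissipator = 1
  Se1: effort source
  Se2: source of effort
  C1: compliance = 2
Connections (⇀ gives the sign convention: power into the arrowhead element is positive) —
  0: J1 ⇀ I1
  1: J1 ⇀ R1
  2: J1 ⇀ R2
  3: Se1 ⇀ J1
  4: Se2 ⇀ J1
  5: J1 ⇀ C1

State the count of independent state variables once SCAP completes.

b3 |J1  (source Se1 imposes e)
b4 |J1  (Se2 (Se) sets effort on bond)
b0 |I1  (I1 integral (f out))
b1 |J1  (J1 flow already set via bond 0)
b2 |J1  (J1: bond 0 brought flow, rest push out)
b5 |J1  (J1 flow already set via bond 0)

2  (C1, I1 all integral)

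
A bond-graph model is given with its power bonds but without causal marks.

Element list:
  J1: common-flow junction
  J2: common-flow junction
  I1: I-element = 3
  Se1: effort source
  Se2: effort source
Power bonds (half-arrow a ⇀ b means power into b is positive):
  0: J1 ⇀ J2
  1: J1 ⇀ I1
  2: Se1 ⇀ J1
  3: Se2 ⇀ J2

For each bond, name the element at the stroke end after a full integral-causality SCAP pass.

b0 |J1
b1 |I1
b2 |J1
b3 |J2

bond 2 |J1  (Se1: effort source, stroke at far end)
bond 3 |J2  (Se2: effort source, stroke at far end)
bond 0 |J1  (closing 1-jn rule on J2)
bond 1 |I1  (only one flow-in slot at J1)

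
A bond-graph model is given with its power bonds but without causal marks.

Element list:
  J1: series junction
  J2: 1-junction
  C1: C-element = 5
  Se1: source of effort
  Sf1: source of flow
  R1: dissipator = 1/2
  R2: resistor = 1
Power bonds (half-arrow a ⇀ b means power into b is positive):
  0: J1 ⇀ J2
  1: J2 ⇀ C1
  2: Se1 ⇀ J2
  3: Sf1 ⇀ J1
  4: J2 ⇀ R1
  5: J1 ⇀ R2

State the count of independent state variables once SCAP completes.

1  (C1 all integral)

b2 |J2  (Se1 (Se) sets effort on bond)
b3 |Sf1  (Sf1: flow source, stroke at near end)
b0 |J1  (J1: bond 3 brought flow, rest push out)
b5 |J1  (common-f at J1 fixed by 3)
b1 |J2  (common-f at J2 fixed by 0)
b4 |J2  (common-f at J2 fixed by 0)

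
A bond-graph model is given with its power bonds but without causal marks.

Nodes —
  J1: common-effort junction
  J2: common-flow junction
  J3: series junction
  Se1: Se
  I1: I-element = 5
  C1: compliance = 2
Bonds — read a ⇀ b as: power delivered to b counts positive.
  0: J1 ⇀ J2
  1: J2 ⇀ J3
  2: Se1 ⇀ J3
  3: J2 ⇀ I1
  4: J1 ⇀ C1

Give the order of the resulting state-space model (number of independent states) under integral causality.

β2 →J3  (Se1 fixes effort; stroke away)
β1 →J2  (only one flow-in slot at J3)
β3 →I1  (I1 outputs flow p/I1)
β0 →J2  (J2: bond 3 brought flow, rest push out)
β4 →J1  (J1: last free bond brings effort in)

2  (C1, I1 all integral)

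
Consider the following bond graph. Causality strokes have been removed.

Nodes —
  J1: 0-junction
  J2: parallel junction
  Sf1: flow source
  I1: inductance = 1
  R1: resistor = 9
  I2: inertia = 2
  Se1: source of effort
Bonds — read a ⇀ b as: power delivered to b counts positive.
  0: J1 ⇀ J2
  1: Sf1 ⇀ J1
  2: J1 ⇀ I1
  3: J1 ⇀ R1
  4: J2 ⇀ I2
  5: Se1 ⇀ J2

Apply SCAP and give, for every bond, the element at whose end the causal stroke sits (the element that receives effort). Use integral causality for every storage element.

#0 stroke→J1
#1 stroke→Sf1
#2 stroke→I1
#3 stroke→R1
#4 stroke→I2
#5 stroke→J2

β1 stroke→Sf1  (Sf1 (Sf) sets flow on bond)
β5 stroke→J2  (Se1 fixes effort; stroke away)
β0 stroke→J1  (J2: bond 5 brought effort, rest push out)
β4 stroke→I2  (common-e at J2 fixed by 5)
β2 stroke→I1  (J1 effort already set via bond 0)
β3 stroke→R1  (J1 effort already set via bond 0)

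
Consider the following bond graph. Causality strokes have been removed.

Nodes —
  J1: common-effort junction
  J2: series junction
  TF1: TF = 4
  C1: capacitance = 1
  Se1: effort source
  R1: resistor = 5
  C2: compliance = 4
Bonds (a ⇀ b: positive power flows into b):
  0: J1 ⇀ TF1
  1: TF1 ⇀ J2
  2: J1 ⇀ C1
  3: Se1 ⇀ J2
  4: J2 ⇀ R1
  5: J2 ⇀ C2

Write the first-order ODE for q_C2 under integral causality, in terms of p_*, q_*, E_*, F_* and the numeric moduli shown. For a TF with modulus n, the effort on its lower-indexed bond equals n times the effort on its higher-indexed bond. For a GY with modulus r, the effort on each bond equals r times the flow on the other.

bond 3 |J2  (source Se1 imposes e)
bond 2 |J1  (C1 integral (e out))
bond 0 |TF1  (J1: bond 2 brought effort, rest push out)
bond 1 |J2  (TF1: transformer flips bond 0)
bond 5 |J2  (C2: C, integral causality)
bond 4 |R1  (J2: last free bond brings flow in)

dq_C2/dt = E_Se1/5 + q_C1/20 - q_C2/20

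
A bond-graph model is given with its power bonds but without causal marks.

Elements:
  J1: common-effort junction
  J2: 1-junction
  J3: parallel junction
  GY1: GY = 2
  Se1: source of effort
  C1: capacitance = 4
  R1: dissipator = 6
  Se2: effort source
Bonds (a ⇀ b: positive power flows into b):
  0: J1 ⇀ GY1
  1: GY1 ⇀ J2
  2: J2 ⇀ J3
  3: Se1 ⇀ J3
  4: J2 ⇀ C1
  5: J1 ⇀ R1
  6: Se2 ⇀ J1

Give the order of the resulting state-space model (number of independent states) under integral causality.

1  (C1 all integral)

β3 →J3  (Se1: effort source, stroke at far end)
β6 →J1  (Se2 (Se) sets effort on bond)
β0 →GY1  (J1: bond 6 brought effort, rest push out)
β5 →R1  (J1 effort already set via bond 6)
β2 →J2  (J3 effort already set via bond 3)
β1 →GY1  (GY GY1: same side as bond 0)
β4 →J2  (1-jn J2 has f-setter on 1)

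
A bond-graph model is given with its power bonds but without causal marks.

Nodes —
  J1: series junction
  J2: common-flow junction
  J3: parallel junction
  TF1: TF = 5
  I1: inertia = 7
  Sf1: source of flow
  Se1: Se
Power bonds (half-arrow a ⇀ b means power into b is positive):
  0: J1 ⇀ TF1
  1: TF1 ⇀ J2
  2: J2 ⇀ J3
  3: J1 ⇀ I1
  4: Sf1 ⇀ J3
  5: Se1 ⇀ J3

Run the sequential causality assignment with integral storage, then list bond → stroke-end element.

bond 4 stroke at Sf1  (Sf1 fixes flow; stroke at Sf1)
bond 5 stroke at J3  (source Se1 imposes e)
bond 2 stroke at J2  (common-e at J3 fixed by 5)
bond 1 stroke at TF1  (closing 1-jn rule on J2)
bond 0 stroke at J1  (TF TF1: opposite of bond 1)
bond 3 stroke at I1  (only one flow-in slot at J1)

β0 stroke at J1
β1 stroke at TF1
β2 stroke at J2
β3 stroke at I1
β4 stroke at Sf1
β5 stroke at J3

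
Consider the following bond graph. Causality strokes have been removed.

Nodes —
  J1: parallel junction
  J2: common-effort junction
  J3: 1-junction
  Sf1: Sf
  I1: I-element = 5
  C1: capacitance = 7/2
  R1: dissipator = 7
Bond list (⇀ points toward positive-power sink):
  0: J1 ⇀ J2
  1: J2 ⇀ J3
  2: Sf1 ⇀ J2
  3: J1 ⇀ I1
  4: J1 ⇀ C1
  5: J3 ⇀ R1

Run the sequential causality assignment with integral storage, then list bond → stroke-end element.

b0 |J2
b1 |J3
b2 |Sf1
b3 |I1
b4 |J1
b5 |R1

β2 →Sf1  (source Sf1 imposes f)
β3 →I1  (I1 outputs flow p/I1)
β4 →J1  (C1 integral (e out))
β0 →J2  (J1 effort already set via bond 4)
β1 →J3  (common-e at J2 fixed by 0)
β5 →R1  (only one flow-in slot at J3)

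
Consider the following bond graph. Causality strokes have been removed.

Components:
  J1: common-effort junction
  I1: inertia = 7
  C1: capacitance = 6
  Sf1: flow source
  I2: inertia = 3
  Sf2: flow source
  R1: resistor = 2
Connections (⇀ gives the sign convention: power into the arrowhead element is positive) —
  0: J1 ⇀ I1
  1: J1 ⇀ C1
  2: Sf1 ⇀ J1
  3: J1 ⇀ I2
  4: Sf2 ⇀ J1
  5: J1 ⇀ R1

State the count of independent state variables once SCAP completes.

3  (C1, I1, I2 all integral)

bond 2 →Sf1  (Sf1 fixes flow; stroke at Sf1)
bond 4 →Sf2  (Sf2 (Sf) sets flow on bond)
bond 0 →I1  (I1: I, integral causality)
bond 1 →J1  (C1: C, integral causality)
bond 3 →I2  (J1 effort already set via bond 1)
bond 5 →R1  (J1 effort already set via bond 1)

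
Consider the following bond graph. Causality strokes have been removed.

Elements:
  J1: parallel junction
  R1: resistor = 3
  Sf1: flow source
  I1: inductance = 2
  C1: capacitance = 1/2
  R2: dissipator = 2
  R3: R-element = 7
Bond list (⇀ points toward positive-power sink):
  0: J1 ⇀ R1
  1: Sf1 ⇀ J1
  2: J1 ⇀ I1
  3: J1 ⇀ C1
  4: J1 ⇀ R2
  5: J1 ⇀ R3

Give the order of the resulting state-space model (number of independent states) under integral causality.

2  (C1, I1 all integral)

β1 stroke at Sf1  (Sf1: flow source, stroke at near end)
β2 stroke at I1  (prefer integral on I1)
β3 stroke at J1  (C1 integral (e out))
β0 stroke at R1  (J1 effort already set via bond 3)
β4 stroke at R2  (J1: bond 3 brought effort, rest push out)
β5 stroke at R3  (J1: bond 3 brought effort, rest push out)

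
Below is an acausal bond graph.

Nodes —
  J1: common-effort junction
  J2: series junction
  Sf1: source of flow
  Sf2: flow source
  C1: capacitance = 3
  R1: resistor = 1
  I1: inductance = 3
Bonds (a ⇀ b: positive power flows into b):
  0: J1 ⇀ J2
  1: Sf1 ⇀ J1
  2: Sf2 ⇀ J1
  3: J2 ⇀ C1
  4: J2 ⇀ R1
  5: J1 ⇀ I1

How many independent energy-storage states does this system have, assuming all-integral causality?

bond 1 stroke at Sf1  (Sf1 (Sf) sets flow on bond)
bond 2 stroke at Sf2  (source Sf2 imposes f)
bond 3 stroke at J2  (prefer integral on C1)
bond 5 stroke at I1  (I1 integral (f out))
bond 0 stroke at J1  (J1 needs exactly one e-in)
bond 4 stroke at J2  (1-jn J2 has f-setter on 0)

2  (C1, I1 all integral)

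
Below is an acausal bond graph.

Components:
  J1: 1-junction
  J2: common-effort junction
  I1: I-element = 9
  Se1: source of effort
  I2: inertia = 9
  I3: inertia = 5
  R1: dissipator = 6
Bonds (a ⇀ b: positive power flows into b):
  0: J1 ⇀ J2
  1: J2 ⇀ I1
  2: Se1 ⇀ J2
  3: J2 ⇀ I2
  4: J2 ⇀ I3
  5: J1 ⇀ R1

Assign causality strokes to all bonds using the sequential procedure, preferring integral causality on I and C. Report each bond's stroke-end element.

β2 stroke→J2  (Se1 fixes effort; stroke away)
β0 stroke→J1  (common-e at J2 fixed by 2)
β1 stroke→I1  (0-jn J2 has e-setter on 2)
β3 stroke→I2  (J2: bond 2 brought effort, rest push out)
β4 stroke→I3  (J2 effort already set via bond 2)
β5 stroke→R1  (J1 needs exactly one f-in)

#0 stroke→J1
#1 stroke→I1
#2 stroke→J2
#3 stroke→I2
#4 stroke→I3
#5 stroke→R1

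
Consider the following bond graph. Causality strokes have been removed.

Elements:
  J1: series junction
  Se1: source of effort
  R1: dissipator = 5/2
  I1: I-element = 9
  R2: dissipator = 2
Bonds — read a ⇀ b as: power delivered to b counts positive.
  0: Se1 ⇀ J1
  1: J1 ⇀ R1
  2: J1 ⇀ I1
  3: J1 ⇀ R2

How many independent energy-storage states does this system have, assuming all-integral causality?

#0 →J1  (Se1: effort source, stroke at far end)
#2 →I1  (I1: I, integral causality)
#1 →J1  (common-f at J1 fixed by 2)
#3 →J1  (1-jn J1 has f-setter on 2)

1  (I1 all integral)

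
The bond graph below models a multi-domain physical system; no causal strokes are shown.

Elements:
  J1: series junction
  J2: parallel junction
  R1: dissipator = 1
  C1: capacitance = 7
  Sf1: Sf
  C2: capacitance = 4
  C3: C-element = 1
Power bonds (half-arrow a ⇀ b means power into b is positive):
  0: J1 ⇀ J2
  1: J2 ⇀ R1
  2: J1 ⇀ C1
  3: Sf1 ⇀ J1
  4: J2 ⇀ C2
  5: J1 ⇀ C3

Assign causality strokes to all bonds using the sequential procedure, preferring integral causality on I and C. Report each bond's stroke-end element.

bond 0 stroke at J1
bond 1 stroke at R1
bond 2 stroke at J1
bond 3 stroke at Sf1
bond 4 stroke at J2
bond 5 stroke at J1

#3 stroke at Sf1  (Sf1: flow source, stroke at near end)
#0 stroke at J1  (J1 flow already set via bond 3)
#2 stroke at J1  (J1: bond 3 brought flow, rest push out)
#5 stroke at J1  (common-f at J1 fixed by 3)
#4 stroke at J2  (C2: C, integral causality)
#1 stroke at R1  (common-e at J2 fixed by 4)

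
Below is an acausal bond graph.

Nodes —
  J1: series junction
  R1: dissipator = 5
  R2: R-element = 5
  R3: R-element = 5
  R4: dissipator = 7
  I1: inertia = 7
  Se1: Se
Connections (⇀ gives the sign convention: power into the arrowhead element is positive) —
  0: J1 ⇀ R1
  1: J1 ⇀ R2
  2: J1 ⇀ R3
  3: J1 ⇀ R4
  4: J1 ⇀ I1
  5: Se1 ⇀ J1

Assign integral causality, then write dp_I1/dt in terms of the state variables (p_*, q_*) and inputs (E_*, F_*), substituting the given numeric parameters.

bond 5 stroke at J1  (source Se1 imposes e)
bond 4 stroke at I1  (prefer integral on I1)
bond 0 stroke at J1  (1-jn J1 has f-setter on 4)
bond 1 stroke at J1  (J1 flow already set via bond 4)
bond 2 stroke at J1  (common-f at J1 fixed by 4)
bond 3 stroke at J1  (J1: bond 4 brought flow, rest push out)

dp_I1/dt = E_Se1 - 22*p_I1/7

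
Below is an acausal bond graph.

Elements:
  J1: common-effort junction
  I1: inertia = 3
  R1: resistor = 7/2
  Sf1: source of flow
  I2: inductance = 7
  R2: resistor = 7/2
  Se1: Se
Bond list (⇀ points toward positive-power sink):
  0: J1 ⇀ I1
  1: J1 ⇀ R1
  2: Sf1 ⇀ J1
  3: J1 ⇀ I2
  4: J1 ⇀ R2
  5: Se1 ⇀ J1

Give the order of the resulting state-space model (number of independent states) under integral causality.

bond 2 |Sf1  (source Sf1 imposes f)
bond 5 |J1  (source Se1 imposes e)
bond 0 |I1  (common-e at J1 fixed by 5)
bond 1 |R1  (0-jn J1 has e-setter on 5)
bond 3 |I2  (common-e at J1 fixed by 5)
bond 4 |R2  (common-e at J1 fixed by 5)

2  (I1, I2 all integral)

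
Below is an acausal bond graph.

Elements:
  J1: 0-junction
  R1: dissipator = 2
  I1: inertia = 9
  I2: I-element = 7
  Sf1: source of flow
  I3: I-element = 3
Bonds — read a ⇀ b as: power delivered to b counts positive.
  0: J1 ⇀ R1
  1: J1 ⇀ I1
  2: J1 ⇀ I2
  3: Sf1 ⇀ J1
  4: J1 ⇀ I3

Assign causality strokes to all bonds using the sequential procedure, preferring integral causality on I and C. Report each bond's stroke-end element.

#0 →J1
#1 →I1
#2 →I2
#3 →Sf1
#4 →I3

bond 3 →Sf1  (source Sf1 imposes f)
bond 1 →I1  (I1: I, integral causality)
bond 2 →I2  (I2: I, integral causality)
bond 4 →I3  (I3 outputs flow p/I3)
bond 0 →J1  (closing 0-jn rule on J1)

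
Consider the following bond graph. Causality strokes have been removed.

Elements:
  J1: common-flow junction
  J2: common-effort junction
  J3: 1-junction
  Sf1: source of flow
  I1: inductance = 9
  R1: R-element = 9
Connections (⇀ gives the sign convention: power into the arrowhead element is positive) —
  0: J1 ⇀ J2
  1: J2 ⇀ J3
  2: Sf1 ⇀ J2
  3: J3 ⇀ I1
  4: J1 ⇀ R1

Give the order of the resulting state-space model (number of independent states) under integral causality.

1  (I1 all integral)

#2 stroke at Sf1  (Sf1: flow source, stroke at near end)
#3 stroke at I1  (I1 integral (f out))
#1 stroke at J3  (common-f at J3 fixed by 3)
#0 stroke at J2  (J2 needs exactly one e-in)
#4 stroke at J1  (common-f at J1 fixed by 0)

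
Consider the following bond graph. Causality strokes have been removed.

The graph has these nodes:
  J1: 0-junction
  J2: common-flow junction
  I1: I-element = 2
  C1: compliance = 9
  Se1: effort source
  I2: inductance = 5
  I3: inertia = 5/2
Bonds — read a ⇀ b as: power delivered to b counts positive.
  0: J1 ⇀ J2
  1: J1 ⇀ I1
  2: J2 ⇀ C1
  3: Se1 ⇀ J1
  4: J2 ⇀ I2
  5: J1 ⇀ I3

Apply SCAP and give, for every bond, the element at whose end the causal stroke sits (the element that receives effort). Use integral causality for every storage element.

#3 →J1  (Se1 (Se) sets effort on bond)
#0 →J2  (J1: bond 3 brought effort, rest push out)
#1 →I1  (J1: bond 3 brought effort, rest push out)
#5 →I3  (0-jn J1 has e-setter on 3)
#2 →J2  (C1 outputs effort q/C1)
#4 →I2  (closing 1-jn rule on J2)

#0 |J2
#1 |I1
#2 |J2
#3 |J1
#4 |I2
#5 |I3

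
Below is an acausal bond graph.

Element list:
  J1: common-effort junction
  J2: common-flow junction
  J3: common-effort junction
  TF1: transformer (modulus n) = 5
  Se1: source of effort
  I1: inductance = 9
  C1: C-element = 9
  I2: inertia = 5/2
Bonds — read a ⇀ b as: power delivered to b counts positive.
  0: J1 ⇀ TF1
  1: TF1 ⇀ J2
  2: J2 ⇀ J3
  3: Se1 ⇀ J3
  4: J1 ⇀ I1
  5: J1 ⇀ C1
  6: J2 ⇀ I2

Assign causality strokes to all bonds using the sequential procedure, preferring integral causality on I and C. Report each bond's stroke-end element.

β0 |TF1
β1 |J2
β2 |J2
β3 |J3
β4 |I1
β5 |J1
β6 |I2

b3 stroke at J3  (source Se1 imposes e)
b2 stroke at J2  (0-jn J3 has e-setter on 3)
b4 stroke at I1  (I1 integral (f out))
b5 stroke at J1  (C1 outputs effort q/C1)
b0 stroke at TF1  (J1 effort already set via bond 5)
b1 stroke at J2  (TF1 one-in-one-out from 0)
b6 stroke at I2  (J2 needs exactly one f-in)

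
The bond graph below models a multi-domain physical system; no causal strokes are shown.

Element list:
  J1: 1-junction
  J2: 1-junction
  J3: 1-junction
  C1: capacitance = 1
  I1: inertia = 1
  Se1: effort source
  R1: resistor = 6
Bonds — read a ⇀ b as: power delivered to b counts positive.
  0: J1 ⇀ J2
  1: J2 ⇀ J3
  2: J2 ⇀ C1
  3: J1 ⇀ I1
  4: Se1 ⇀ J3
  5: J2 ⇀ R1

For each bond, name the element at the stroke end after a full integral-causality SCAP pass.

#0 stroke→J1
#1 stroke→J2
#2 stroke→J2
#3 stroke→I1
#4 stroke→J3
#5 stroke→J2

#4 |J3  (Se1 fixes effort; stroke away)
#1 |J2  (J3: last free bond brings flow in)
#2 |J2  (C1 integral (e out))
#3 |I1  (I1 integral (f out))
#0 |J1  (common-f at J1 fixed by 3)
#5 |J2  (J2 flow already set via bond 0)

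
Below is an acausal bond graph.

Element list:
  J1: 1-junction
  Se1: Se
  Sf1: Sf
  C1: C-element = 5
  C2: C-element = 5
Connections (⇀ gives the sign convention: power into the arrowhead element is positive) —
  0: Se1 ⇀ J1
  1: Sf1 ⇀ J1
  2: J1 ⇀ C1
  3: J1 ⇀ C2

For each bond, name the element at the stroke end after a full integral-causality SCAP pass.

#0 |J1  (source Se1 imposes e)
#1 |Sf1  (source Sf1 imposes f)
#2 |J1  (common-f at J1 fixed by 1)
#3 |J1  (J1: bond 1 brought flow, rest push out)

bond 0 →J1
bond 1 →Sf1
bond 2 →J1
bond 3 →J1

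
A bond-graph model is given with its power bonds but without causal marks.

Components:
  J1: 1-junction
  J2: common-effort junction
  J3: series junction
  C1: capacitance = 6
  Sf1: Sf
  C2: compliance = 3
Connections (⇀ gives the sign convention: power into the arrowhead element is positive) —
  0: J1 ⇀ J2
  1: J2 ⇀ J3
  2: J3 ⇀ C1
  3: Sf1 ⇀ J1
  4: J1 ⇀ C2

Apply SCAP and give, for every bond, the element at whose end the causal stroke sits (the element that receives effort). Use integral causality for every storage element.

#0 →J1
#1 →J2
#2 →J3
#3 →Sf1
#4 →J1

b3 |Sf1  (source Sf1 imposes f)
b0 |J1  (J1 flow already set via bond 3)
b4 |J1  (common-f at J1 fixed by 3)
b1 |J2  (only one effort-in slot at J2)
b2 |J3  (1-jn J3 has f-setter on 1)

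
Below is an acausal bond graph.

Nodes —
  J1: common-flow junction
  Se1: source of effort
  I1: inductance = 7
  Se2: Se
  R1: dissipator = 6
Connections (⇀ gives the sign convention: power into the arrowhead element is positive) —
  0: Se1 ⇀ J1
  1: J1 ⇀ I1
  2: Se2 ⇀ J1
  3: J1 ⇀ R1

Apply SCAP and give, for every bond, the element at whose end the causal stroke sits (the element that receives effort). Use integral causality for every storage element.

b0 →J1
b1 →I1
b2 →J1
b3 →J1

bond 0 stroke at J1  (Se1: effort source, stroke at far end)
bond 2 stroke at J1  (Se2 fixes effort; stroke away)
bond 1 stroke at I1  (I1: I, integral causality)
bond 3 stroke at J1  (common-f at J1 fixed by 1)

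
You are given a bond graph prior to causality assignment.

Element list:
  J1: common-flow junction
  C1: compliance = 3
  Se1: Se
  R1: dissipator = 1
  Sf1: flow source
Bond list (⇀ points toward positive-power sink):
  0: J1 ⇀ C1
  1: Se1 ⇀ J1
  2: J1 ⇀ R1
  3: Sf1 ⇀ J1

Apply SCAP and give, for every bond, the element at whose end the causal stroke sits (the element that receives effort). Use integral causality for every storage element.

b1 stroke→J1  (Se1 fixes effort; stroke away)
b3 stroke→Sf1  (Sf1 fixes flow; stroke at Sf1)
b0 stroke→J1  (J1 flow already set via bond 3)
b2 stroke→J1  (common-f at J1 fixed by 3)

β0 stroke→J1
β1 stroke→J1
β2 stroke→J1
β3 stroke→Sf1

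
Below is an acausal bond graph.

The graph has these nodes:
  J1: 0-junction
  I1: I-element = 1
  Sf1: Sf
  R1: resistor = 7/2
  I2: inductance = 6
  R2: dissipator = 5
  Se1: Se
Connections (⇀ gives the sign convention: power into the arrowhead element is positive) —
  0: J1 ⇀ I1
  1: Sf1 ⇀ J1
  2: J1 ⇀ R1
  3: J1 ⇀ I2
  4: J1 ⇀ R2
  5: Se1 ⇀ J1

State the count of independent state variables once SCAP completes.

2  (I1, I2 all integral)

β1 →Sf1  (Sf1: flow source, stroke at near end)
β5 →J1  (source Se1 imposes e)
β0 →I1  (common-e at J1 fixed by 5)
β2 →R1  (common-e at J1 fixed by 5)
β3 →I2  (common-e at J1 fixed by 5)
β4 →R2  (0-jn J1 has e-setter on 5)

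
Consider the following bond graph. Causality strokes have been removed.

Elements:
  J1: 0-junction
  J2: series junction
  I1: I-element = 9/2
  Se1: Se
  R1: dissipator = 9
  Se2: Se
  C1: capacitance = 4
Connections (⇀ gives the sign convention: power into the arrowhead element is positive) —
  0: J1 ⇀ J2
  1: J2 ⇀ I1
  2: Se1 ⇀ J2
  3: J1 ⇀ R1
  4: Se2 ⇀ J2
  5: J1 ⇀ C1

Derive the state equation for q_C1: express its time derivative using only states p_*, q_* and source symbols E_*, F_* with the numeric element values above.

dq_C1/dt = -2*p_I1/9 - q_C1/36

#2 stroke at J2  (Se1: effort source, stroke at far end)
#4 stroke at J2  (source Se2 imposes e)
#1 stroke at I1  (I1 integral (f out))
#0 stroke at J2  (J2: bond 1 brought flow, rest push out)
#5 stroke at J1  (C1: C, integral causality)
#3 stroke at R1  (common-e at J1 fixed by 5)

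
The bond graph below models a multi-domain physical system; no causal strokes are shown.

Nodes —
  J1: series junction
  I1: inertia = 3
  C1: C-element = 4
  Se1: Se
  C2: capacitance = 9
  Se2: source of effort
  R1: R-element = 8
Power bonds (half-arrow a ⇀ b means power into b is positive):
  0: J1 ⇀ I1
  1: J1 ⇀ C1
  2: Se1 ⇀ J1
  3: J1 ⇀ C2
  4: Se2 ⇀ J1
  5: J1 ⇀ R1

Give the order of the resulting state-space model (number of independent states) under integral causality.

3  (C1, C2, I1 all integral)

#2 stroke→J1  (Se1 (Se) sets effort on bond)
#4 stroke→J1  (Se2: effort source, stroke at far end)
#0 stroke→I1  (I1 outputs flow p/I1)
#1 stroke→J1  (J1: bond 0 brought flow, rest push out)
#3 stroke→J1  (common-f at J1 fixed by 0)
#5 stroke→J1  (J1 flow already set via bond 0)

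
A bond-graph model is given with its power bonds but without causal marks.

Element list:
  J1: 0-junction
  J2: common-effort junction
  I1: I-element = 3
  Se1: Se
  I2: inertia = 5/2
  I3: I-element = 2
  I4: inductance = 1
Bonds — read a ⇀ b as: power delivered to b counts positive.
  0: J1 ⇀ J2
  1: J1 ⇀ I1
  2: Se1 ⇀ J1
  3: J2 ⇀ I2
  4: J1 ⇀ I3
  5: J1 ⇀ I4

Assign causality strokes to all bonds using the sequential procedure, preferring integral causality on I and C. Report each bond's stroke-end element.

#0 →J2
#1 →I1
#2 →J1
#3 →I2
#4 →I3
#5 →I4

bond 2 stroke at J1  (Se1 fixes effort; stroke away)
bond 0 stroke at J2  (common-e at J1 fixed by 2)
bond 1 stroke at I1  (common-e at J1 fixed by 2)
bond 4 stroke at I3  (0-jn J1 has e-setter on 2)
bond 5 stroke at I4  (common-e at J1 fixed by 2)
bond 3 stroke at I2  (J2: bond 0 brought effort, rest push out)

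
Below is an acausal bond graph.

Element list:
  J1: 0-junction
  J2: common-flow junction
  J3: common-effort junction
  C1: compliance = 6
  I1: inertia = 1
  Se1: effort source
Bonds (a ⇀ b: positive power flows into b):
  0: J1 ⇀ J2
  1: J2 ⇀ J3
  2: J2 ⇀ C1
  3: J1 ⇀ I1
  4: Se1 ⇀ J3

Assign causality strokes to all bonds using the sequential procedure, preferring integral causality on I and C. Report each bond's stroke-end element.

bond 4 stroke at J3  (Se1 fixes effort; stroke away)
bond 1 stroke at J2  (0-jn J3 has e-setter on 4)
bond 2 stroke at J2  (C1 integral (e out))
bond 0 stroke at J1  (only one flow-in slot at J2)
bond 3 stroke at I1  (J1: bond 0 brought effort, rest push out)

b0 |J1
b1 |J2
b2 |J2
b3 |I1
b4 |J3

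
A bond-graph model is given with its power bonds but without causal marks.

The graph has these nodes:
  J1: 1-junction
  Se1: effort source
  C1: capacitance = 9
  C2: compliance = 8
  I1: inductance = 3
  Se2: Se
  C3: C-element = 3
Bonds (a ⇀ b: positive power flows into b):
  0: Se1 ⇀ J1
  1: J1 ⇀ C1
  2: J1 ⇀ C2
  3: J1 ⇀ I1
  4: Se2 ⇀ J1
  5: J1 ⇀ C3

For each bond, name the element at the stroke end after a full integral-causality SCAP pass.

b0 stroke→J1  (Se1: effort source, stroke at far end)
b4 stroke→J1  (source Se2 imposes e)
b1 stroke→J1  (C1 outputs effort q/C1)
b2 stroke→J1  (C2 integral (e out))
b3 stroke→I1  (I1 outputs flow p/I1)
b5 stroke→J1  (common-f at J1 fixed by 3)

#0 |J1
#1 |J1
#2 |J1
#3 |I1
#4 |J1
#5 |J1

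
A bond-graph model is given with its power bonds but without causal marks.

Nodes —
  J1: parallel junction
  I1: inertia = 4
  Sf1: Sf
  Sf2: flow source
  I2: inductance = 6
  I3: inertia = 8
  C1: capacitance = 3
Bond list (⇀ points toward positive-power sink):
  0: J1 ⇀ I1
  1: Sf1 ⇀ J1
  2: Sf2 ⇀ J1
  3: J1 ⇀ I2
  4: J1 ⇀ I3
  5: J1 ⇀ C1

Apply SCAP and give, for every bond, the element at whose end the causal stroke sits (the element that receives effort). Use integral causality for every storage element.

b1 stroke→Sf1  (source Sf1 imposes f)
b2 stroke→Sf2  (Sf2: flow source, stroke at near end)
b0 stroke→I1  (prefer integral on I1)
b3 stroke→I2  (I2 outputs flow p/I2)
b4 stroke→I3  (I3 outputs flow p/I3)
b5 stroke→J1  (J1: last free bond brings effort in)

b0 stroke→I1
b1 stroke→Sf1
b2 stroke→Sf2
b3 stroke→I2
b4 stroke→I3
b5 stroke→J1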